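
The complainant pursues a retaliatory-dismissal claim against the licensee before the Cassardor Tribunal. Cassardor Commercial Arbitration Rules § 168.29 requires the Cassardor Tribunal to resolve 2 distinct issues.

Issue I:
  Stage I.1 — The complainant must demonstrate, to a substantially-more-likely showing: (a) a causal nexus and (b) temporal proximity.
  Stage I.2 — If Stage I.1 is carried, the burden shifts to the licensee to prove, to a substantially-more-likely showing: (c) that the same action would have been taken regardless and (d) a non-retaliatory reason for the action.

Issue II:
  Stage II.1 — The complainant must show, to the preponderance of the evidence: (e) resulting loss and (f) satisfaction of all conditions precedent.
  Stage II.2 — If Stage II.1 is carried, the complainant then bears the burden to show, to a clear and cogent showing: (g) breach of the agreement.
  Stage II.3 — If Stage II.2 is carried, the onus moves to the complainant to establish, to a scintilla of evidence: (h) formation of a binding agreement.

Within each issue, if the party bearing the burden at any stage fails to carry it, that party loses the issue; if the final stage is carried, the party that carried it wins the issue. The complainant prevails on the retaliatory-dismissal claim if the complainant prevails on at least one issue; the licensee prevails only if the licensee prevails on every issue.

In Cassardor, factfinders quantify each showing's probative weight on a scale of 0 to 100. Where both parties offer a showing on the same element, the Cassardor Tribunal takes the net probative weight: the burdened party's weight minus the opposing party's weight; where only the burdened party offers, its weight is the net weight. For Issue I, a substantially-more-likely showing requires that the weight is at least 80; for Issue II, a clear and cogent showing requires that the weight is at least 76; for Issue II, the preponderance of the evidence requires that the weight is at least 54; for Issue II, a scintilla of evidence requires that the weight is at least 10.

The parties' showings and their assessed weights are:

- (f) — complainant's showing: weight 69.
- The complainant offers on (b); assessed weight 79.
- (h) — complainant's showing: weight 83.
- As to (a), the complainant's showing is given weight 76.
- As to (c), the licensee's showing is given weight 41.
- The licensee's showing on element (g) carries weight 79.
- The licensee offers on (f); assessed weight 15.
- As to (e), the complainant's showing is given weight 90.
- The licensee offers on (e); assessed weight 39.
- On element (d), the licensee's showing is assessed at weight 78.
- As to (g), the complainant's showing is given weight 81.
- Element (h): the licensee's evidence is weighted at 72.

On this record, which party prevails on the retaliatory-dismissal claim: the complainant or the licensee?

— Issue I —
Stage I.1 — burden on complainant; standard: a substantially-more-likely showing (weight is at least 80).
    (a): 76 < 80 [not met]
    (b): 79 < 80 [not met]
  The complainant does not carry Stage I.1.
The licensee prevails on this issue.
— Issue II —
At Stage II.1 the complainant must meet the preponderance of the evidence (weight is at least 54): on (e) the weight is 90 less the opposing 39 gives net 51, < 54, so (e) does not meet the standard; on (f) the weight is 69 less the opposing 15 gives net 54, which does reach 54, so (f) meets the standard.
  The complainant does not carry Stage II.1.
The licensee prevails on this issue.
Per-issue: Issue I → licensee; Issue II → licensee. The complainant must prevail on at least one issue; overall, the licensee prevails.

licensee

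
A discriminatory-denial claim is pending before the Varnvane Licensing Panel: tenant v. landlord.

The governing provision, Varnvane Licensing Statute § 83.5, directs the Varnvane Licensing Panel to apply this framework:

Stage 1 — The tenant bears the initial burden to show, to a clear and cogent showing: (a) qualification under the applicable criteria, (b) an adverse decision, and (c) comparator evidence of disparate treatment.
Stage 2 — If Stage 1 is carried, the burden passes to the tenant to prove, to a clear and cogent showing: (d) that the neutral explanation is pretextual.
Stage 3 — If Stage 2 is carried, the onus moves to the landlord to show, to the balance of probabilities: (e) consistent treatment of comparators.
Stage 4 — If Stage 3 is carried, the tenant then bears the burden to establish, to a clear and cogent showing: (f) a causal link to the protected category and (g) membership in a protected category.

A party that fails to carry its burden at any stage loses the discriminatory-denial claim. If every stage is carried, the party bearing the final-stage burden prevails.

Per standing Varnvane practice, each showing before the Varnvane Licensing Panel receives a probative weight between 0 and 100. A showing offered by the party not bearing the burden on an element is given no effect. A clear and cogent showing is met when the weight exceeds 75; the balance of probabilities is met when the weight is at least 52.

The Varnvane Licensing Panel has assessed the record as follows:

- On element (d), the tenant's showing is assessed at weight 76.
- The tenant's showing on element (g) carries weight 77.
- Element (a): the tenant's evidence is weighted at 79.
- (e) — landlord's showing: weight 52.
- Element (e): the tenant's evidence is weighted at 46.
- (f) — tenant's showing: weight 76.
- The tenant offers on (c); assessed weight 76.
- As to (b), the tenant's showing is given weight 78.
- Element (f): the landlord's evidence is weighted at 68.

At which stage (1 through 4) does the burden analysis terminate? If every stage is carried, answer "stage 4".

At Stage 1 the tenant must meet a clear and cogent showing (weight exceeds 75): on (a) the weight is 79, > 75, so (a) meets the standard; on (b) the weight is 78, which does exceed 75, so (b) meets the standard; on (c) the weight is 76, > 75, so (c) meets the standard.
  Stage 1 carried; the burden remains with the tenant.
At Stage 2 the tenant must meet a clear and cogent showing (weight exceeds 75): on (d) the weight is 76, which does exceed 75, so (d) meets the standard.
  Stage 2 carried; the burden shifts to the landlord.
At Stage 3 the landlord must meet the balance of probabilities (weight is at least 52): on (e) the weight is 52 (the tenant's 46 is given no effect), which does reach 52, so (e) meets the standard.
  All elements met. The burden passes to the tenant.
At Stage 4 the tenant must meet a clear and cogent showing (weight exceeds 75): on (f) the weight is 76 (the landlord's 68 is given no effect), > 75, so (f) meets the standard; on (g) the weight is 77, which does exceed 75, so (g) meets the standard.
  All elements met at the final stage.
Every stage carried; the tenant prevails.

stage 4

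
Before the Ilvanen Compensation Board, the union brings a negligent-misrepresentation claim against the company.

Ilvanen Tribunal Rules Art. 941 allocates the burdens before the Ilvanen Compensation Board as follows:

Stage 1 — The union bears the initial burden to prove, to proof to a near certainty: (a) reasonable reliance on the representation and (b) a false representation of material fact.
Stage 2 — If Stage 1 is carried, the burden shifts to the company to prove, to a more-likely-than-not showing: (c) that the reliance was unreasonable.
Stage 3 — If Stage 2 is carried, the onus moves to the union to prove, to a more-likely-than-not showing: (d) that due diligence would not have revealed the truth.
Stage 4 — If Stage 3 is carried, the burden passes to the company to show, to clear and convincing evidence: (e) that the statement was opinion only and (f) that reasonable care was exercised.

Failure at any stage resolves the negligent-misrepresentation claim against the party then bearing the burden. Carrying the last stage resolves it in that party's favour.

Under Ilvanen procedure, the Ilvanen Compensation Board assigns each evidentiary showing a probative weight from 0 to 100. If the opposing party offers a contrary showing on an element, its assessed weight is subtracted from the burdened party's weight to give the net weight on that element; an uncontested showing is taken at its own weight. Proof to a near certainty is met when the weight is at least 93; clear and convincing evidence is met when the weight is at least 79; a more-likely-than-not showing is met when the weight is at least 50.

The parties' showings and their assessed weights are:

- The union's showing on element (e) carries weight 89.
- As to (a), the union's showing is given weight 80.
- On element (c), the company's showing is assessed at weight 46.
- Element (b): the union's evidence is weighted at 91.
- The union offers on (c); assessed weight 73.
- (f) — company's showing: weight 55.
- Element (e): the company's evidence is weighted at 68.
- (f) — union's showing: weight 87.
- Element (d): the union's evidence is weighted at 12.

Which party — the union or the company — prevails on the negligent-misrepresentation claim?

Stage 1 (union, proof to a near certainty, weight is at least 93): (a) 80 < 93 — fails; (b) 91 < 93 — fails.
  Stage 1 not carried; the union fails its burden.
So the company prevails.

company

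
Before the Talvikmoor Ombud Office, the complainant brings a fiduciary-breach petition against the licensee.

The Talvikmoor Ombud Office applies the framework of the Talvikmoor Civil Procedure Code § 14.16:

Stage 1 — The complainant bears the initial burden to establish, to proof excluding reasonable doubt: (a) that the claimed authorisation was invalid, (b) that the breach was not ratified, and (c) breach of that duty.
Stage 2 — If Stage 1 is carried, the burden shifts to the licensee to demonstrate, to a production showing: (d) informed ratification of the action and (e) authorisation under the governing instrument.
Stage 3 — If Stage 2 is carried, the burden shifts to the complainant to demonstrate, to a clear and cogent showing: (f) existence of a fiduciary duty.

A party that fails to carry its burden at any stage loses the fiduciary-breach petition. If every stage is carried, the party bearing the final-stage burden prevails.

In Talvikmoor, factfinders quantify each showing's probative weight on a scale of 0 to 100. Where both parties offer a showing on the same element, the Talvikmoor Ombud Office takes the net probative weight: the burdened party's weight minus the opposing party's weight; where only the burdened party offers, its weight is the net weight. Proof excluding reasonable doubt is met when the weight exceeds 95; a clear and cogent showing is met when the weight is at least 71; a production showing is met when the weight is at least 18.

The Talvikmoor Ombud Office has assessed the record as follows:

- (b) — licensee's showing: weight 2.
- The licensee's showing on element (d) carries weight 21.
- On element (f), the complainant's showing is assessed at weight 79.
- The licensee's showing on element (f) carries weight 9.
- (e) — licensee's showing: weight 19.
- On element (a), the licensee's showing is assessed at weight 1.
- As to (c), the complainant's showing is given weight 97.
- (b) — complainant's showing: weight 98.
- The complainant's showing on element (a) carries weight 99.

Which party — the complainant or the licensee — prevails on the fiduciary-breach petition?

licensee

Stage 1 (complainant, proof excluding reasonable doubt, weight exceeds 95): (a) net 99−1=98 > 95 — meets; (b) net 98−2=96 > 95 — meets; (c) 97 > 95 — meets.
  Stage 1 carried; the burden shifts to the licensee.
Stage 2 (licensee, a production showing, weight is at least 18): (d) 21 ≥ 18 — meets; (e) 19 ≥ 18 — meets.
  Stage 2 carried; the burden shifts to the complainant.
Stage 3 (complainant, a clear and cogent showing, weight is at least 71): (f) net 79−9=70 < 71 — fails.
  The complainant does not carry Stage 3.
The licensee prevails.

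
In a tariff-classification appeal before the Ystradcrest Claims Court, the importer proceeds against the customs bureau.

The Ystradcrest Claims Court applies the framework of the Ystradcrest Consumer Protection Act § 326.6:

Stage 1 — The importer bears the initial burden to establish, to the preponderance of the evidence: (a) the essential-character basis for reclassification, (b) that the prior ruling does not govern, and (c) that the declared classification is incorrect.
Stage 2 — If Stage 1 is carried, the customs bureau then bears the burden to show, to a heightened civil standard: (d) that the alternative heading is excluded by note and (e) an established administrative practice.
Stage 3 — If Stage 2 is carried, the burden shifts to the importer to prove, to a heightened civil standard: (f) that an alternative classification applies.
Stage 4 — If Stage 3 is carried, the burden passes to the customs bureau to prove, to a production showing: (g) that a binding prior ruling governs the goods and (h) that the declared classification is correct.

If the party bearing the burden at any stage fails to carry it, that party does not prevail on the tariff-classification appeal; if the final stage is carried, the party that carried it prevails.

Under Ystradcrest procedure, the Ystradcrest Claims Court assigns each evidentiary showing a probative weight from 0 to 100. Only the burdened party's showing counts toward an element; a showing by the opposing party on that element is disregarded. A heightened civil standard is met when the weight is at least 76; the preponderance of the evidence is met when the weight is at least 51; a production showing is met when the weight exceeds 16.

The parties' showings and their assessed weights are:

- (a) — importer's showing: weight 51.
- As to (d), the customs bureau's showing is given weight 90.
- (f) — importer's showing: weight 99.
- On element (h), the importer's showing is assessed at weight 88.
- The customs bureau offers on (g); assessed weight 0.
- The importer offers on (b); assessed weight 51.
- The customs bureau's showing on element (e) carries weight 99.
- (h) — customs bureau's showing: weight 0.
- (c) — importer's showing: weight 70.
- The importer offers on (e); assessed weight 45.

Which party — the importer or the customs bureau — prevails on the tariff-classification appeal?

At Stage 1 the importer must meet the preponderance of the evidence (weight is at least 51): on (a) the weight is 51, which does reach 51, so (a) meets the standard; on (b) the weight is 51, which does reach 51, so (b) meets the standard; on (c) the weight is 70, which does reach 51, so (c) meets the standard.
  Stage 1 is satisfied; the onus moves to the customs bureau.
At Stage 2 the customs bureau must meet a heightened civil standard (weight is at least 76): on (d) the weight is 90, ≥ 76, so (d) meets the standard; on (e) the weight is 99 (the importer's 45 is given no effect), which does reach 76, so (e) meets the standard.
  All elements met. The burden passes to the importer.
At Stage 3 the importer must meet a heightened civil standard (weight is at least 76): on (f) the weight is 99, which does reach 76, so (f) meets the standard.
  Stage 3 is satisfied; the onus moves to the customs bureau.
At Stage 4 the customs bureau must meet a production showing (weight exceeds 16): on (g) the weight is 0, which does not exceed 16, so (g) does not meet the standard; on (h) the weight is 0 (the importer's 88 is given no effect), which does not exceed 16, so (h) does not meet the standard.
  The customs bureau does not carry Stage 4.
The analysis ends at Stage 4; the importer prevails.

importer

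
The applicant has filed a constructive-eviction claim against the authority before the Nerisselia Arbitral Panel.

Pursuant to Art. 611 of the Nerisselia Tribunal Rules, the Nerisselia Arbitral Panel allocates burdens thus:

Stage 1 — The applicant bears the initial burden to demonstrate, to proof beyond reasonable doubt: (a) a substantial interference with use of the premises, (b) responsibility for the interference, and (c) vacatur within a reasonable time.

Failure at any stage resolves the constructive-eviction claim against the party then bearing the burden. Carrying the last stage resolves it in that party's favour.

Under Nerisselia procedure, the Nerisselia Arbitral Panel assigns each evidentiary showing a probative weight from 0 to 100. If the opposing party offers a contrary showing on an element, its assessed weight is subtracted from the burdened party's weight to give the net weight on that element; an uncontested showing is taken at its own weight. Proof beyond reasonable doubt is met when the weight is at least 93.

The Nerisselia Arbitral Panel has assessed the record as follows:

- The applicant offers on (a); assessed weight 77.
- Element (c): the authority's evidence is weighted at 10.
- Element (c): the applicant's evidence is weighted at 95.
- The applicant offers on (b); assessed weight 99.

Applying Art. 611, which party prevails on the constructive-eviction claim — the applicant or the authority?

authority

Stage 1 — burden on applicant; standard: proof beyond reasonable doubt (weight is at least 93).
    (a): 77 < 93 [not met]
    (b): 99 ≥ 93 [met]
    (c): 95 − 10 = 85 < 93 [not met]
  Stage 1 not carried; the applicant fails its burden.
The authority prevails.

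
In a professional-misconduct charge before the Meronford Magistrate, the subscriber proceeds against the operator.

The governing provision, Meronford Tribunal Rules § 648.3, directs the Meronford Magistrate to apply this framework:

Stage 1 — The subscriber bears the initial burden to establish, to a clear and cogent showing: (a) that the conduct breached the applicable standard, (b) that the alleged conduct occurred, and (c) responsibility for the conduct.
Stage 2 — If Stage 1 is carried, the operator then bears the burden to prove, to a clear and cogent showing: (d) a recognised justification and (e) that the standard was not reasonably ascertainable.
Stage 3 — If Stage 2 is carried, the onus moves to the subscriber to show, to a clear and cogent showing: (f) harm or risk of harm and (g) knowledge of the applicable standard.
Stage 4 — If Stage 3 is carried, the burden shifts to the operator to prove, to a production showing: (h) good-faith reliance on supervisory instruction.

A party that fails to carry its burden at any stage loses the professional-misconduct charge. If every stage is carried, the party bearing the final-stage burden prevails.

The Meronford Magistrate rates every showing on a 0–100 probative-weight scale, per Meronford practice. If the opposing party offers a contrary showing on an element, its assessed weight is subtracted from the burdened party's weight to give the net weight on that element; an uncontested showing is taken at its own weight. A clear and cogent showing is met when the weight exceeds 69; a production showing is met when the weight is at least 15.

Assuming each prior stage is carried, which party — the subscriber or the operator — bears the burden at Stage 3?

Stage 3's rule assigns the burden to the subscriber (to a clear and cogent showing).

subscriber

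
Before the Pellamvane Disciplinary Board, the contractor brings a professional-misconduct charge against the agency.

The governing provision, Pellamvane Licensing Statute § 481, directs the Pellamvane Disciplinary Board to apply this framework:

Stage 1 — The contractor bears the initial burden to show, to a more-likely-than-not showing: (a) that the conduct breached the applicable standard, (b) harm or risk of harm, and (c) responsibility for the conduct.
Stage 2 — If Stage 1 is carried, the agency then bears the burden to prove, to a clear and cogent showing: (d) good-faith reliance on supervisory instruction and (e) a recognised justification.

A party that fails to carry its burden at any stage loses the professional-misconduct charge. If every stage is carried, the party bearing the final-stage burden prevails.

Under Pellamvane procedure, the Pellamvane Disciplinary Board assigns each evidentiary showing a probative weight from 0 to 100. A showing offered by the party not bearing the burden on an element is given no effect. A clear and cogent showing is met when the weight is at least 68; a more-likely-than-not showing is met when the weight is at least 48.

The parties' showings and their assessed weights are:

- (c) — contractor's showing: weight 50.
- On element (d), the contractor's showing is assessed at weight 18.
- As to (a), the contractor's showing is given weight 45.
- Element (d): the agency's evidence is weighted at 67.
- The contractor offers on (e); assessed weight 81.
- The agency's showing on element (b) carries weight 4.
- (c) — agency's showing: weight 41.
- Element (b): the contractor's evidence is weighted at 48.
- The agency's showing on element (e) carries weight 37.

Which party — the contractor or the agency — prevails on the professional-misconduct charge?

agency

Stage 1 — burden on contractor; standard: a more-likely-than-not showing (weight is at least 48).
    (a): 45 < 48 [not met]
    (b): 48 (agency's 4 disregarded) ≥ 48 [met]
    (c): 50 (agency's 41 disregarded) ≥ 48 [met]
  Stage 1 not carried; the contractor fails its burden.
The analysis ends at Stage 1; the agency prevails.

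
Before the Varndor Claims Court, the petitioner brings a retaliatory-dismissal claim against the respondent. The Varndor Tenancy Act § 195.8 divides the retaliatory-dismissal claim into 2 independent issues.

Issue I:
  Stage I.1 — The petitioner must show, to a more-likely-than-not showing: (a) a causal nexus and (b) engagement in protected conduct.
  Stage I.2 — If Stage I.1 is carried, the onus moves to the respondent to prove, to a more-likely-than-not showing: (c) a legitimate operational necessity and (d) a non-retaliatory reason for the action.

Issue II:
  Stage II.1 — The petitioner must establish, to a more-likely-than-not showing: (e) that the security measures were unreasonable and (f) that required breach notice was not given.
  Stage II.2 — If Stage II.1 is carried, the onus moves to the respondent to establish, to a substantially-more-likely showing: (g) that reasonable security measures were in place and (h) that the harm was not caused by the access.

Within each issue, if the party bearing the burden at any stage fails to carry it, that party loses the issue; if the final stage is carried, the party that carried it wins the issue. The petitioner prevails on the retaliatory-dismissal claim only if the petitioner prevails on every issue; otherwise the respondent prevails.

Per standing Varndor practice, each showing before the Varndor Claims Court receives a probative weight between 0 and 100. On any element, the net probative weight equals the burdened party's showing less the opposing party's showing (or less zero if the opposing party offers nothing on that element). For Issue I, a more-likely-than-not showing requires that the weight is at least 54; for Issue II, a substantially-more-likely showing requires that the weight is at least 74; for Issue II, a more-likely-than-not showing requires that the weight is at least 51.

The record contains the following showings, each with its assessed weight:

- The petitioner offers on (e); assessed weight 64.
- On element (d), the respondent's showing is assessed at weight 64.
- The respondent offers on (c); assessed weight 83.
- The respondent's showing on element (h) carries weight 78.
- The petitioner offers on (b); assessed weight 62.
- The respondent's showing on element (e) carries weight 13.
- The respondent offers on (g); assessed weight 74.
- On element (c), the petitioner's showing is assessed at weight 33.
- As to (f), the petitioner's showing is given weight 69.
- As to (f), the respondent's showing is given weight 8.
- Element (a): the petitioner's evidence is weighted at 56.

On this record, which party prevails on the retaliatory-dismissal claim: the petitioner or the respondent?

— Issue I —
Stage I.1 — burden on petitioner; standard: a more-likely-than-not showing (weight is at least 54).
    (a): 56 ≥ 54 [met]
    (b): 62 ≥ 54 [met]
  All elements met. The burden passes to the respondent.
Stage I.2 — burden on respondent; standard: a more-likely-than-not showing (weight is at least 54).
    (c): 83 − 33 = 50 < 54 [not met]
    (d): 64 ≥ 54 [met]
  The respondent does not carry Stage I.2.
The analysis ends at Stage I.2; the petitioner prevails on this issue.
— Issue II —
Stage II.1 — burden on petitioner; standard: a more-likely-than-not showing (weight is at least 51).
    (e): 64 − 13 = 51 ≥ 51 [met]
    (f): 69 − 8 = 61 ≥ 51 [met]
  All elements met. The burden passes to the respondent.
Stage II.2 — burden on respondent; standard: a substantially-more-likely showing (weight is at least 74).
    (g): 74 ≥ 74 [met]
    (h): 78 ≥ 74 [met]
  Stage II.2 carried; the final stage is satisfied.
Every stage carried; the respondent prevails on this issue.
Per-issue: Issue I → petitioner; Issue II → respondent. The petitioner must prevail on every issue; overall, the respondent prevails.

respondent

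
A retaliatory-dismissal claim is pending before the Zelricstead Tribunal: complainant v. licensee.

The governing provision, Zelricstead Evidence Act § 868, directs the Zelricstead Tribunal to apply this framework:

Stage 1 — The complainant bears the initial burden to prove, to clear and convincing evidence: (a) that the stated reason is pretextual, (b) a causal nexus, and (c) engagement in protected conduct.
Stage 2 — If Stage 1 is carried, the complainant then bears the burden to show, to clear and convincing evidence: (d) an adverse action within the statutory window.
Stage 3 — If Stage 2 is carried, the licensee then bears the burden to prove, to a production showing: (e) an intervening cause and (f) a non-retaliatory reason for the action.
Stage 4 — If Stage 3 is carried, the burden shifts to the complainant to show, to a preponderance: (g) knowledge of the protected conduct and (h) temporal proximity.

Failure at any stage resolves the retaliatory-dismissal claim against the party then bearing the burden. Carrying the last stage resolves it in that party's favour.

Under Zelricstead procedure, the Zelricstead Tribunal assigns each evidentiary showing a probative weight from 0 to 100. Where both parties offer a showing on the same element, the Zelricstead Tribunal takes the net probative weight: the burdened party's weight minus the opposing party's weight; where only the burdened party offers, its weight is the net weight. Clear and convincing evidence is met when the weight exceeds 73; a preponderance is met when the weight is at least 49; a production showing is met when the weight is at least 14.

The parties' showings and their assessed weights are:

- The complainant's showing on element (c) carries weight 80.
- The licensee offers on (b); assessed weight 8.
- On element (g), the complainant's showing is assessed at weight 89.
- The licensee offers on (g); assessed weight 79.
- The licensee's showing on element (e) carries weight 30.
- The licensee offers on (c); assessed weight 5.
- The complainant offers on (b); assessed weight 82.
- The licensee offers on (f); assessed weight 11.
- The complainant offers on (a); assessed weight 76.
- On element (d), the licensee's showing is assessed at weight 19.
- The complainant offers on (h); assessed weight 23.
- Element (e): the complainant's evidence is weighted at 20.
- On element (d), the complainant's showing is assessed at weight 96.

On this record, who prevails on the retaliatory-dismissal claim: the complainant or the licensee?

At Stage 1 the complainant must meet clear and convincing evidence (weight exceeds 73): on (a) the weight is 76, which does exceed 73, so (a) meets the standard; on (b) the weight is 82 less the opposing 8 gives net 74, which does exceed 73, so (b) meets the standard; on (c) the weight is 80 less the opposing 5 gives net 75, which does exceed 73, so (c) meets the standard.
  All elements met. The complainant retains the burden for Stage 2.
At Stage 2 the complainant must meet clear and convincing evidence (weight exceeds 73): on (d) the weight is 96 less the opposing 19 gives net 77, > 73, so (d) meets the standard.
  The complainant carries Stage 2; the licensee now bears the burden.
At Stage 3 the licensee must meet a production showing (weight is at least 14): on (e) the weight is 30 less the opposing 20 gives net 10, which does not reach 14, so (e) does not meet the standard; on (f) the weight is 11, which does not reach 14, so (f) does not meet the standard.
  Stage 3 not carried; the licensee fails its burden.
The analysis ends at Stage 3; the complainant prevails.

complainant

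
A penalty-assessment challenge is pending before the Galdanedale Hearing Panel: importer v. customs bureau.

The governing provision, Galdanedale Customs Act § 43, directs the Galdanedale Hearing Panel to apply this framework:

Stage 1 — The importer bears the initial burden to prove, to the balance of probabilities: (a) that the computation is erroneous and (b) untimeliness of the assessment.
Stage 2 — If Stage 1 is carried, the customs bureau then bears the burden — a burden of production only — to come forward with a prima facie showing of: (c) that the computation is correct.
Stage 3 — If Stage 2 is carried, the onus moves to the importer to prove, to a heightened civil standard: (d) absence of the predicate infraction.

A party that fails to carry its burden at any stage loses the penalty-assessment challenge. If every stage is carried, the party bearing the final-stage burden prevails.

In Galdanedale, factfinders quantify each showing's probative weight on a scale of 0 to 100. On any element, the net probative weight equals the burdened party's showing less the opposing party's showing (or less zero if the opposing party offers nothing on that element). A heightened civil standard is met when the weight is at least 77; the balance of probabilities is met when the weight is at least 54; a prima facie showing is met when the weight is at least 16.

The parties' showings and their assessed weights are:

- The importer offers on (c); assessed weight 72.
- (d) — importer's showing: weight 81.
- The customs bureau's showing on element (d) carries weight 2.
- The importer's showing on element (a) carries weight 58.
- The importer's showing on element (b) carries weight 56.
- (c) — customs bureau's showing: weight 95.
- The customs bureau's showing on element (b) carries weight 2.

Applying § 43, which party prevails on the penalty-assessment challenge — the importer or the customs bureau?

importer

Stage 1 (importer, the balance of probabilities, weight is at least 54): (a) 58 ≥ 54 — meets; (b) net 56−2=54 ≥ 54 — meets.
  Stage 1 is satisfied; the onus moves to the customs bureau.
Stage 2 (customs bureau, a prima facie showing, weight is at least 16): (c) net 95−72=23 ≥ 16 — meets.
  All elements met. The burden passes to the importer.
Stage 3 (importer, a heightened civil standard, weight is at least 77): (d) net 81−2=79 ≥ 77 — meets.
  Stage 3 carried; the final stage is satisfied.
Every stage carried; the importer prevails.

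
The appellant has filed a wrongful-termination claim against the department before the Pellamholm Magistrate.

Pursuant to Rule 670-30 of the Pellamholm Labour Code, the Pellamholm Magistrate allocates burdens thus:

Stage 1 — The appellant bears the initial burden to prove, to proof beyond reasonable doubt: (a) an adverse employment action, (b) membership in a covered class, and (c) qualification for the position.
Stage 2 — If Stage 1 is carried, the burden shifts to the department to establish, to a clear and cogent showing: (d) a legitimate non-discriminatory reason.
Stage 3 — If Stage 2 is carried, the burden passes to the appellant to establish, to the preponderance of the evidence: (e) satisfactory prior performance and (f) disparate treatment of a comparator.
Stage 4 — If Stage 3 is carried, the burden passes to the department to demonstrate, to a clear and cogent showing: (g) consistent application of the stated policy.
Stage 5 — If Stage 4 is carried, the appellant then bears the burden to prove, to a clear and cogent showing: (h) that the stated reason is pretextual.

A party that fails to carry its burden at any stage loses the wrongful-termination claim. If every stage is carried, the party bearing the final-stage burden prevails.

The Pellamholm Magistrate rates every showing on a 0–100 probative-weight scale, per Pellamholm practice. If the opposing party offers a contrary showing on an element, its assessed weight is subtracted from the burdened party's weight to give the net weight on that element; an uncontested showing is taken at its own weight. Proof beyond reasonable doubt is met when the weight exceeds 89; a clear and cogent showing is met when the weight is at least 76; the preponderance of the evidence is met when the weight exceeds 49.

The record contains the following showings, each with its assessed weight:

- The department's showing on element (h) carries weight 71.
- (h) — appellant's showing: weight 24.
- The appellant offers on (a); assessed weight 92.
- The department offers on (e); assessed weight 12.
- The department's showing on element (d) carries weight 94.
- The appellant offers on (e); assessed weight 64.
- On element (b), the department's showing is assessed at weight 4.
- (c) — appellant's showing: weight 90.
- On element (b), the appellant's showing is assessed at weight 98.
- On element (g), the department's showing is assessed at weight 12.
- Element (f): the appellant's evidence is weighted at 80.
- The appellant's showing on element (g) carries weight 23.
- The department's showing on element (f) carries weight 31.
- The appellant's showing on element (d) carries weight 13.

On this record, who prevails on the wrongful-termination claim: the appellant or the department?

department

Stage 1 (appellant, proof beyond reasonable doubt, weight exceeds 89): (a) 92 > 89 — meets; (b) net 98−4=94 > 89 — meets; (c) 90 > 89 — meets.
  Stage 1 carried; the burden shifts to the department.
Stage 2 (department, a clear and cogent showing, weight is at least 76): (d) net 94−13=81 ≥ 76 — meets.
  Stage 2 is satisfied; the onus moves to the appellant.
Stage 3 (appellant, the preponderance of the evidence, weight exceeds 49): (e) net 64−12=52 > 49 — meets; (f) net 80−31=49 ≤ 49 — fails.
  The appellant does not carry Stage 3.
So the department prevails.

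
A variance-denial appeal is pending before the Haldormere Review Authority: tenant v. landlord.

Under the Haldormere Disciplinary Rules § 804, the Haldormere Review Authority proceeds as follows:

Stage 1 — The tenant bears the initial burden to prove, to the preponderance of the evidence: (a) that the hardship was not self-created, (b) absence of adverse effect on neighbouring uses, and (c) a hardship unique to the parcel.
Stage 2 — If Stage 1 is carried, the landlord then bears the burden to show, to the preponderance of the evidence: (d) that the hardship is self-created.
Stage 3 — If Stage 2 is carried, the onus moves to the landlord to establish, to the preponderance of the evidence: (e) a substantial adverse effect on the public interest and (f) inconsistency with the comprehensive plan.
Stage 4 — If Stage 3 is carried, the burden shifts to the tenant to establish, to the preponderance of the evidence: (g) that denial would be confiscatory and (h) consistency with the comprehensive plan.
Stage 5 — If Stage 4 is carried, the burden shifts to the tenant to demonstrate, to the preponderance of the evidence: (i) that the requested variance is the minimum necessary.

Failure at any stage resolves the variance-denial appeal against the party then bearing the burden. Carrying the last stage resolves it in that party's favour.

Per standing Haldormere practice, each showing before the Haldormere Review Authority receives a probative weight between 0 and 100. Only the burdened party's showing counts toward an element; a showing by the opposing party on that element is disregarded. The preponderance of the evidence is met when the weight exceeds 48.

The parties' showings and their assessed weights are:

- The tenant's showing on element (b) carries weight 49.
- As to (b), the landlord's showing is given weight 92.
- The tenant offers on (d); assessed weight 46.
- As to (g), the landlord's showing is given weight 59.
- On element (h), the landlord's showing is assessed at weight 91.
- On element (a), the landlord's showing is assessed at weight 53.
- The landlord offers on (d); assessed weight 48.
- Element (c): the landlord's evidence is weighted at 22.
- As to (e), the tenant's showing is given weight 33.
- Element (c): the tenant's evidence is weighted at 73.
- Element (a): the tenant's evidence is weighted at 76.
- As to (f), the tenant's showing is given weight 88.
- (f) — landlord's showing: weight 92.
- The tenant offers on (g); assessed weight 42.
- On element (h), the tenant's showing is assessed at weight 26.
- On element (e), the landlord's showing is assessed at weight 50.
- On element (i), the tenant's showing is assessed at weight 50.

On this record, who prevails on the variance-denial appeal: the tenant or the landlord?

Stage 1 — burden on tenant; standard: the preponderance of the evidence (weight exceeds 48).
    (a): 76 (landlord's 53 disregarded) > 48 [met]
    (b): 49 (landlord's 92 disregarded) > 48 [met]
    (c): 73 (landlord's 22 disregarded) > 48 [met]
  All elements met. The burden passes to the landlord.
Stage 2 — burden on landlord; standard: the preponderance of the evidence (weight exceeds 48).
    (d): 48 (tenant's 46 disregarded) ≤ 48 [not met]
  Not every element is met, so the landlord fails to carry Stage 2.
The analysis ends at Stage 2; the tenant prevails.

tenant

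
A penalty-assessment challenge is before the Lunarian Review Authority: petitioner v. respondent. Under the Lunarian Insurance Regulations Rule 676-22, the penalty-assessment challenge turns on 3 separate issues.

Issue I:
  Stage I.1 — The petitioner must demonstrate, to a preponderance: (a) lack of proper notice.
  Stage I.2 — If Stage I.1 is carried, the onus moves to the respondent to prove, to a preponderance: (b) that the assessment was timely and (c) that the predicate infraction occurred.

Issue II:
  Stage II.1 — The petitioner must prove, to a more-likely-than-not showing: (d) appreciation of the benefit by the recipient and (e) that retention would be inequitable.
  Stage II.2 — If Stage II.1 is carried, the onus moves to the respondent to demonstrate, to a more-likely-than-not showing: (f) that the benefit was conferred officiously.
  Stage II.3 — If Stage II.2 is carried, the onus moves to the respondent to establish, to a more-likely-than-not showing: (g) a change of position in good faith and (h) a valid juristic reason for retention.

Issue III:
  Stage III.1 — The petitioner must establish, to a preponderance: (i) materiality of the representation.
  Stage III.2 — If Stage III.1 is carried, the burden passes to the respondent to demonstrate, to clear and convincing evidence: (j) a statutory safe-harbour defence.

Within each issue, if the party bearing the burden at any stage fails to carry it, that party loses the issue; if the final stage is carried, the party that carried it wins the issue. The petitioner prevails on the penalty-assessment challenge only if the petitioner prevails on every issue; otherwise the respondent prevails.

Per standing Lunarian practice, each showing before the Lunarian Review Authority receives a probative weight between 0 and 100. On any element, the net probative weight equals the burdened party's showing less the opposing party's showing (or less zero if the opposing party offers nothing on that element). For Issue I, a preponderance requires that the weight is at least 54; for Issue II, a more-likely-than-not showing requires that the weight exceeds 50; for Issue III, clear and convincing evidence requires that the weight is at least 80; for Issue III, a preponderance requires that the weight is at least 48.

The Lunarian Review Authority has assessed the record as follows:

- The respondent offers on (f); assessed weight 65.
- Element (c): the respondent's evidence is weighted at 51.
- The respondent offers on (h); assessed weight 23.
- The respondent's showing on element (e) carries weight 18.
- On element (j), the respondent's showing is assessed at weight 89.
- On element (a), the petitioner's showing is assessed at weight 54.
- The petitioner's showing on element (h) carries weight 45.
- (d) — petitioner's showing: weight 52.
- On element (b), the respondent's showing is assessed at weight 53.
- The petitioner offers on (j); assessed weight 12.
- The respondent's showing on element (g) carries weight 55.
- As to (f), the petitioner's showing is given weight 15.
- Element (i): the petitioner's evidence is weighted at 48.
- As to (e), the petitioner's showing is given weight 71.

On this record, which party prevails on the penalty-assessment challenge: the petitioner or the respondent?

— Issue I —
Stage I.1 (petitioner, a preponderance, weight is at least 54): (a) 54 ≥ 54 — meets.
  All elements met. The burden passes to the respondent.
Stage I.2 (respondent, a preponderance, weight is at least 54): (b) 53 < 54 — fails; (c) 51 < 54 — fails.
  The respondent does not carry Stage I.2.
So the petitioner prevails on this issue.
— Issue II —
At Stage II.1 the petitioner must meet a more-likely-than-not showing (weight exceeds 50): on (d) the weight is 52, which does exceed 50, so (d) meets the standard; on (e) the weight is 71 less the opposing 18 gives net 53, > 50, so (e) meets the standard.
  Stage II.1 carried; the burden shifts to the respondent.
At Stage II.2 the respondent must meet a more-likely-than-not showing (weight exceeds 50): on (f) the weight is 65 less the opposing 15 gives net 50, ≤ 50, so (f) does not meet the standard.
  Not every element is met, so the respondent fails to carry Stage II.2.
The analysis ends at Stage II.2; the petitioner prevails on this issue.
— Issue III —
Stage III.1 (petitioner, a preponderance, weight is at least 48): (i) 48 ≥ 48 — meets.
  The petitioner carries Stage III.1; the respondent now bears the burden.
Stage III.2 (respondent, clear and convincing evidence, weight is at least 80): (j) net 89−12=77 < 80 — fails.
  Stage III.2 not carried; the respondent fails its burden.
The petitioner prevails on this issue.
Per-issue: Issue I → petitioner; Issue II → petitioner; Issue III → petitioner. The petitioner must prevail on every issue; overall, the petitioner prevails.

petitioner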